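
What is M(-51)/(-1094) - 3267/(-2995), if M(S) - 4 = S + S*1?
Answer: 1933804/1638265 ≈ 1.1804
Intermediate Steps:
M(S) = 4 + 2*S (M(S) = 4 + (S + S*1) = 4 + (S + S) = 4 + 2*S)
M(-51)/(-1094) - 3267/(-2995) = (4 + 2*(-51))/(-1094) - 3267/(-2995) = (4 - 102)*(-1/1094) - 3267*(-1/2995) = -98*(-1/1094) + 3267/2995 = 49/547 + 3267/2995 = 1933804/1638265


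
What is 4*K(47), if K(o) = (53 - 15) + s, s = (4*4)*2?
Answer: 280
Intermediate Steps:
s = 32 (s = 16*2 = 32)
K(o) = 70 (K(o) = (53 - 15) + 32 = 38 + 32 = 70)
4*K(47) = 4*70 = 280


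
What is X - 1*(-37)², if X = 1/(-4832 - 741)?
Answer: -7629438/5573 ≈ -1369.0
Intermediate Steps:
X = -1/5573 (X = 1/(-5573) = -1/5573 ≈ -0.00017944)
X - 1*(-37)² = -1/5573 - 1*(-37)² = -1/5573 - 1*1369 = -1/5573 - 1369 = -7629438/5573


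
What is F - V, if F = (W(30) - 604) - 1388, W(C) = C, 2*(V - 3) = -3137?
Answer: -793/2 ≈ -396.50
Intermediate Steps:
V = -3131/2 (V = 3 + (1/2)*(-3137) = 3 - 3137/2 = -3131/2 ≈ -1565.5)
F = -1962 (F = (30 - 604) - 1388 = -574 - 1388 = -1962)
F - V = -1962 - 1*(-3131/2) = -1962 + 3131/2 = -793/2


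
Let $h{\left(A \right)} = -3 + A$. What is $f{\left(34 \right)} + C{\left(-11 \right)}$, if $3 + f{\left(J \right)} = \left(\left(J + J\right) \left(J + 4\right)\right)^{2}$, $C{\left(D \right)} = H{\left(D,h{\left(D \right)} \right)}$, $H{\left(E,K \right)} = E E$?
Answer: $6677174$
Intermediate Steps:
$H{\left(E,K \right)} = E^{2}$
$C{\left(D \right)} = D^{2}$
$f{\left(J \right)} = -3 + 4 J^{2} \left(4 + J\right)^{2}$ ($f{\left(J \right)} = -3 + \left(\left(J + J\right) \left(J + 4\right)\right)^{2} = -3 + \left(2 J \left(4 + J\right)\right)^{2} = -3 + 4 J^{2} \left(4 + J\right)^{2}$)
$f{\left(34 \right)} + C{\left(-11 \right)} = \left(-3 + 4 \cdot 34^{2} \left(4 + 34\right)^{2}\right) + \left(-11\right)^{2} = \left(-3 + 4 \cdot 1156 \cdot 38^{2}\right) + 121 = \left(-3 + 4 \cdot 1156 \cdot 1444\right) + 121 = \left(-3 + 6677056\right) + 121 = 6677053 + 121 = 6677174$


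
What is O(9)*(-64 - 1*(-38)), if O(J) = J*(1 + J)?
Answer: -2340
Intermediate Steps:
O(9)*(-64 - 1*(-38)) = (9*(1 + 9))*(-64 - 1*(-38)) = (9*10)*(-64 + 38) = 90*(-26) = -2340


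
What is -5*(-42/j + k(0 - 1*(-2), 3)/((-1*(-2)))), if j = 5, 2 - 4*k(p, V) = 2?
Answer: 42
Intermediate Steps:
k(p, V) = 0 (k(p, V) = ½ - ¼*2 = ½ - ½ = 0)
-5*(-42/j + k(0 - 1*(-2), 3)/((-1*(-2)))) = -5*(-42/5 + 0/((-1*(-2)))) = -5*(-42*⅕ + 0/2) = -5*(-42/5 + 0*(½)) = -5*(-42/5 + 0) = -5*(-42/5) = 42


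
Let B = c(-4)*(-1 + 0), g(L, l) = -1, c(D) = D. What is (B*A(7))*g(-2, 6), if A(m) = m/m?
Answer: -4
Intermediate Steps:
A(m) = 1
B = 4 (B = -4*(-1 + 0) = -4*(-1) = 4)
(B*A(7))*g(-2, 6) = (4*1)*(-1) = 4*(-1) = -4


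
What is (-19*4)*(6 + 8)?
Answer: -1064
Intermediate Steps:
(-19*4)*(6 + 8) = -76*14 = -1064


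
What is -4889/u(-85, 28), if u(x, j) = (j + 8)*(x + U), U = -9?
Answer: 4889/3384 ≈ 1.4447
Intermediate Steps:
u(x, j) = (-9 + x)*(8 + j) (u(x, j) = (j + 8)*(x - 9) = (8 + j)*(-9 + x) = (-9 + x)*(8 + j))
-4889/u(-85, 28) = -4889/(-72 - 9*28 + 8*(-85) + 28*(-85)) = -4889/(-72 - 252 - 680 - 2380) = -4889/(-3384) = -4889*(-1/3384) = 4889/3384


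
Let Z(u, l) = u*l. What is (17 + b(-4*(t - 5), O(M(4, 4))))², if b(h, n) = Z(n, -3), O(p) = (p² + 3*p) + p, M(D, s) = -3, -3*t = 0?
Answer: 676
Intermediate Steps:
t = 0 (t = -⅓*0 = 0)
O(p) = p² + 4*p
Z(u, l) = l*u
b(h, n) = -3*n
(17 + b(-4*(t - 5), O(M(4, 4))))² = (17 - (-9)*(4 - 3))² = (17 - (-9))² = (17 - 3*(-3))² = (17 + 9)² = 26² = 676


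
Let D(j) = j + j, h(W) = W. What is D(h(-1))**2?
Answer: 4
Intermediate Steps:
D(j) = 2*j
D(h(-1))**2 = (2*(-1))**2 = (-2)**2 = 4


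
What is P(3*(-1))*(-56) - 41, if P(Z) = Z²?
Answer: -545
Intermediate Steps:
P(3*(-1))*(-56) - 41 = (3*(-1))²*(-56) - 41 = (-3)²*(-56) - 41 = 9*(-56) - 41 = -504 - 41 = -545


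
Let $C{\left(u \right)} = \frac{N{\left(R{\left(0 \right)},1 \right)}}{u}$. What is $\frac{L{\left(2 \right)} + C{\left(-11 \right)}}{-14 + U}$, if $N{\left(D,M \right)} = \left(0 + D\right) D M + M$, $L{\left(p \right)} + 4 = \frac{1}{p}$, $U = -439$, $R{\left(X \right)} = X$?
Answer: $\frac{79}{9966} \approx 0.007927$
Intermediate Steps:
$L{\left(p \right)} = -4 + \frac{1}{p}$
$N{\left(D,M \right)} = M + M D^{2}$ ($N{\left(D,M \right)} = D D M + M = D^{2} M + M = M D^{2} + M = M + M D^{2}$)
$C{\left(u \right)} = \frac{1}{u}$ ($C{\left(u \right)} = \frac{1 \left(1 + 0^{2}\right)}{u} = \frac{1 \left(1 + 0\right)}{u} = \frac{1 \cdot 1}{u} = 1 \frac{1}{u} = \frac{1}{u}$)
$\frac{L{\left(2 \right)} + C{\left(-11 \right)}}{-14 + U} = \frac{\left(-4 + \frac{1}{2}\right) + \frac{1}{-11}}{-14 - 439} = \frac{\left(-4 + \frac{1}{2}\right) - \frac{1}{11}}{-453} = \left(- \frac{7}{2} - \frac{1}{11}\right) \left(- \frac{1}{453}\right) = \left(- \frac{79}{22}\right) \left(- \frac{1}{453}\right) = \frac{79}{9966}$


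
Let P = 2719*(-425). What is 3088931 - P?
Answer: 4244506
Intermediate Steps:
P = -1155575
3088931 - P = 3088931 - 1*(-1155575) = 3088931 + 1155575 = 4244506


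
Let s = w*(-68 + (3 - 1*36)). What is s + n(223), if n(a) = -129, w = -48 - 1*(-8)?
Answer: 3911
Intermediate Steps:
w = -40 (w = -48 + 8 = -40)
s = 4040 (s = -40*(-68 + (3 - 1*36)) = -40*(-68 + (3 - 36)) = -40*(-68 - 33) = -40*(-101) = 4040)
s + n(223) = 4040 - 129 = 3911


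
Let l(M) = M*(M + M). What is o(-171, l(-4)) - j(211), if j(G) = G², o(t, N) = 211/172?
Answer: -7657401/172 ≈ -44520.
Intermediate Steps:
l(M) = 2*M² (l(M) = M*(2*M) = 2*M²)
o(t, N) = 211/172 (o(t, N) = 211*(1/172) = 211/172)
o(-171, l(-4)) - j(211) = 211/172 - 1*211² = 211/172 - 1*44521 = 211/172 - 44521 = -7657401/172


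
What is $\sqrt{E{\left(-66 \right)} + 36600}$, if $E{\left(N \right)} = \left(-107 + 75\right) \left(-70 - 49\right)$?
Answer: $2 \sqrt{10102} \approx 201.02$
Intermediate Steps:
$E{\left(N \right)} = 3808$ ($E{\left(N \right)} = \left(-32\right) \left(-119\right) = 3808$)
$\sqrt{E{\left(-66 \right)} + 36600} = \sqrt{3808 + 36600} = \sqrt{40408} = 2 \sqrt{10102}$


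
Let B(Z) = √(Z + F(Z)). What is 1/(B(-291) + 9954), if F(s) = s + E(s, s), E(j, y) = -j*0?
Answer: 1659/16513783 - I*√582/99082698 ≈ 0.00010046 - 2.4348e-7*I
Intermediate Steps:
E(j, y) = 0
F(s) = s (F(s) = s + 0 = s)
B(Z) = √2*√Z (B(Z) = √(Z + Z) = √(2*Z) = √2*√Z)
1/(B(-291) + 9954) = 1/(√2*√(-291) + 9954) = 1/(√2*(I*√291) + 9954) = 1/(I*√582 + 9954) = 1/(9954 + I*√582)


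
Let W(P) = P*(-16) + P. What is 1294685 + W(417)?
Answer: 1288430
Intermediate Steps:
W(P) = -15*P (W(P) = -16*P + P = -15*P)
1294685 + W(417) = 1294685 - 15*417 = 1294685 - 6255 = 1288430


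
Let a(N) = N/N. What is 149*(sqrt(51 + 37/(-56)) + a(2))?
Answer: 149 + 149*sqrt(39466)/28 ≈ 1206.2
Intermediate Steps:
a(N) = 1
149*(sqrt(51 + 37/(-56)) + a(2)) = 149*(sqrt(51 + 37/(-56)) + 1) = 149*(sqrt(51 + 37*(-1/56)) + 1) = 149*(sqrt(51 - 37/56) + 1) = 149*(sqrt(2819/56) + 1) = 149*(sqrt(39466)/28 + 1) = 149*(1 + sqrt(39466)/28) = 149 + 149*sqrt(39466)/28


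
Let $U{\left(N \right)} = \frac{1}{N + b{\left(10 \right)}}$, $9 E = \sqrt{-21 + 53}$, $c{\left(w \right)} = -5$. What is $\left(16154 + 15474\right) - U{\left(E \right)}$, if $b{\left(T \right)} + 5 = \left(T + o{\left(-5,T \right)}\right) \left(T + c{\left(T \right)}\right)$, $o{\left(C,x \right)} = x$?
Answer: $\frac{23119838909}{730993} + \frac{36 \sqrt{2}}{730993} \approx 31628.0$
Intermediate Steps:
$b{\left(T \right)} = -5 + 2 T \left(-5 + T\right)$ ($b{\left(T \right)} = -5 + \left(T + T\right) \left(T - 5\right) = -5 + 2 T \left(-5 + T\right)$)
$E = \frac{4 \sqrt{2}}{9}$ ($E = \frac{\sqrt{-21 + 53}}{9} = \frac{\sqrt{32}}{9} = \frac{4 \sqrt{2}}{9} \approx 0.62854$)
$U{\left(N \right)} = \frac{1}{95 + N}$ ($U{\left(N \right)} = \frac{1}{N - \left(105 - 200\right)} = \frac{1}{N - -95} = \frac{1}{N + 95} = \frac{1}{95 + N}$)
$\left(16154 + 15474\right) - U{\left(E \right)} = \left(16154 + 15474\right) - \frac{1}{95 + \frac{4 \sqrt{2}}{9}} = 31628 - \frac{1}{95 + \frac{4 \sqrt{2}}{9}}$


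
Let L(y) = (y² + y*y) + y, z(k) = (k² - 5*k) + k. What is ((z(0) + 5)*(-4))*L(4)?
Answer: -720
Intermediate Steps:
z(k) = k² - 4*k
L(y) = y + 2*y² (L(y) = (y² + y²) + y = 2*y² + y = y + 2*y²)
((z(0) + 5)*(-4))*L(4) = ((0*(-4 + 0) + 5)*(-4))*(4*(1 + 2*4)) = ((0*(-4) + 5)*(-4))*(4*(1 + 8)) = ((0 + 5)*(-4))*(4*9) = (5*(-4))*36 = -20*36 = -720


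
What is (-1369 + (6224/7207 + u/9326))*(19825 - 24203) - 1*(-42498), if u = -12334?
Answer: 202914120694726/33606241 ≈ 6.0380e+6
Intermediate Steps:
(-1369 + (6224/7207 + u/9326))*(19825 - 24203) - 1*(-42498) = (-1369 + (6224/7207 - 12334/9326))*(19825 - 24203) - 1*(-42498) = (-1369 + (6224*(1/7207) - 12334*1/9326))*(-4378) + 42498 = (-1369 + (6224/7207 - 6167/4663))*(-4378) + 42498 = (-1369 - 15423057/33606241)*(-4378) + 42498 = -46022366986/33606241*(-4378) + 42498 = 201485922664708/33606241 + 42498 = 202914120694726/33606241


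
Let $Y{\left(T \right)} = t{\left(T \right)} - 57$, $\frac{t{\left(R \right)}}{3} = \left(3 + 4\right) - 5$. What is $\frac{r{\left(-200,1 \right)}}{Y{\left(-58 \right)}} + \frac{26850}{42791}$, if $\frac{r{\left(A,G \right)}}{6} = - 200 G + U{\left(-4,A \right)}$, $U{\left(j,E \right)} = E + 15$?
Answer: $\frac{33405520}{727447} \approx 45.922$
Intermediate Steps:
$t{\left(R \right)} = 6$ ($t{\left(R \right)} = 3 \left(\left(3 + 4\right) - 5\right) = 3 \left(7 - 5\right) = 3 \cdot 2 = 6$)
$U{\left(j,E \right)} = 15 + E$
$r{\left(A,G \right)} = 90 - 1200 G + 6 A$ ($r{\left(A,G \right)} = 6 \left(- 200 G + \left(15 + A\right)\right) = 6 \left(15 + A - 200 G\right) = 90 - 1200 G + 6 A$)
$Y{\left(T \right)} = -51$ ($Y{\left(T \right)} = 6 - 57 = -51$)
$\frac{r{\left(-200,1 \right)}}{Y{\left(-58 \right)}} + \frac{26850}{42791} = \frac{90 - 1200 + 6 \left(-200\right)}{-51} + \frac{26850}{42791} = \left(90 - 1200 - 1200\right) \left(- \frac{1}{51}\right) + 26850 \cdot \frac{1}{42791} = \left(-2310\right) \left(- \frac{1}{51}\right) + \frac{26850}{42791} = \frac{770}{17} + \frac{26850}{42791} = \frac{33405520}{727447}$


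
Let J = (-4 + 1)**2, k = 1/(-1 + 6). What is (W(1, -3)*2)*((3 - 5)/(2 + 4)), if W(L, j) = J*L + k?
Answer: -92/15 ≈ -6.1333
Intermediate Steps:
k = 1/5 ≈ 0.20000
J = 9 (J = (-3)**2 = 9)
W(L, j) = 1/5 + 9*L (W(L, j) = 9*L + 1/5 = 1/5 + 9*L)
(W(1, -3)*2)*((3 - 5)/(2 + 4)) = ((1/5 + 9*1)*2)*((3 - 5)/(2 + 4)) = ((1/5 + 9)*2)*(-2/6) = ((46/5)*2)*(-2*1/6) = (92/5)*(-1/3) = -92/15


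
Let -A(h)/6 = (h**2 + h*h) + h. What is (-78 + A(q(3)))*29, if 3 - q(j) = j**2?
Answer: -13746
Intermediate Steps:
q(j) = 3 - j**2
A(h) = -12*h**2 - 6*h (A(h) = -6*((h**2 + h*h) + h) = -6*((h**2 + h**2) + h) = -6*(2*h**2 + h) = -6*(h + 2*h**2) = -12*h**2 - 6*h)
(-78 + A(q(3)))*29 = (-78 - 6*(3 - 1*3**2)*(1 + 2*(3 - 1*3**2)))*29 = (-78 - 6*(3 - 1*9)*(1 + 2*(3 - 1*9)))*29 = (-78 - 6*(3 - 9)*(1 + 2*(3 - 9)))*29 = (-78 - 6*(-6)*(1 + 2*(-6)))*29 = (-78 - 6*(-6)*(1 - 12))*29 = (-78 - 6*(-6)*(-11))*29 = (-78 - 396)*29 = -474*29 = -13746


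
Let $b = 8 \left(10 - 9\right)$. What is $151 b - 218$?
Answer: $990$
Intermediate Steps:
$b = 8$ ($b = 8 \cdot 1 = 8$)
$151 b - 218 = 151 \cdot 8 - 218 = 1208 - 218 = 990$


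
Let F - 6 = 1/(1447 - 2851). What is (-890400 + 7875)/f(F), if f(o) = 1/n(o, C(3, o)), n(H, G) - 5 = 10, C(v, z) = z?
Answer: -13237875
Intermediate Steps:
n(H, G) = 15 (n(H, G) = 5 + 10 = 15)
F = 8423/1404 (F = 6 + 1/(1447 - 2851) = 6 + 1/(-1404) = 6 - 1/1404 = 8423/1404 ≈ 5.9993)
f(o) = 1/15
(-890400 + 7875)/f(F) = (-890400 + 7875)/(1/15) = -882525*15 = -13237875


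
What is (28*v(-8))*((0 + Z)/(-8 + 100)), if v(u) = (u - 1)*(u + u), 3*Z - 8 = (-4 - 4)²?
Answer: 24192/23 ≈ 1051.8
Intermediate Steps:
Z = 24 (Z = 8/3 + (-4 - 4)²/3 = 8/3 + (⅓)*(-8)² = 8/3 + (⅓)*64 = 8/3 + 64/3 = 24)
v(u) = 2*u*(-1 + u) (v(u) = (-1 + u)*(2*u) = 2*u*(-1 + u))
(28*v(-8))*((0 + Z)/(-8 + 100)) = (28*(2*(-8)*(-1 - 8)))*((0 + 24)/(-8 + 100)) = (28*(2*(-8)*(-9)))*(24/92) = (28*144)*(24*(1/92)) = 4032*(6/23) = 24192/23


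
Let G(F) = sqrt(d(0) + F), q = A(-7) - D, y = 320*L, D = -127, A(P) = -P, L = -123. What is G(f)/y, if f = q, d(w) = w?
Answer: -sqrt(134)/39360 ≈ -0.00029410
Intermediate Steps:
y = -39360 (y = 320*(-123) = -39360)
q = 134 (q = -1*(-7) - 1*(-127) = 7 + 127 = 134)
f = 134
G(F) = sqrt(F) (G(F) = sqrt(0 + F) = sqrt(F))
G(f)/y = sqrt(134)/(-39360) = sqrt(134)*(-1/39360) = -sqrt(134)/39360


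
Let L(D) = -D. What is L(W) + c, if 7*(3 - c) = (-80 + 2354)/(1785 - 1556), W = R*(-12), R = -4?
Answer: -74409/1603 ≈ -46.419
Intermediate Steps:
W = 48 (W = -4*(-12) = 48)
c = 2535/1603 (c = 3 - (-80 + 2354)/(7*(1785 - 1556)) = 3 - 2274/(7*229) = 3 - 1/7*2274/229 = 3 - 2274/1603 = 2535/1603 ≈ 1.5814)
L(W) + c = -1*48 + 2535/1603 = -48 + 2535/1603 = -74409/1603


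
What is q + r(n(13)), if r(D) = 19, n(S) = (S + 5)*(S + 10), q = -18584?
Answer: -18565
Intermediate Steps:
n(S) = (5 + S)*(10 + S)
q + r(n(13)) = -18584 + 19 = -18565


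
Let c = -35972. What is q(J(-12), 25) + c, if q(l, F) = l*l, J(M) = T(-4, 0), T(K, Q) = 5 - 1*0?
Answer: -35947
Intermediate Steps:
T(K, Q) = 5 (T(K, Q) = 5 + 0 = 5)
J(M) = 5
q(l, F) = l²
q(J(-12), 25) + c = 5² - 35972 = 25 - 35972 = -35947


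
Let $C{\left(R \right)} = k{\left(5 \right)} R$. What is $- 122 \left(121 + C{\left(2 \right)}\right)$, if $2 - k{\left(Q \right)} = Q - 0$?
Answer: $-14030$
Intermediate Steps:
$k{\left(Q \right)} = 2 - Q$ ($k{\left(Q \right)} = 2 - \left(Q - 0\right) = 2 - \left(Q + 0\right) = 2 - Q$)
$C{\left(R \right)} = - 3 R$ ($C{\left(R \right)} = \left(2 - 5\right) R = - 3 R$)
$- 122 \left(121 + C{\left(2 \right)}\right) = - 122 \left(121 - 6\right) = \left(-122\right) 115 = -14030$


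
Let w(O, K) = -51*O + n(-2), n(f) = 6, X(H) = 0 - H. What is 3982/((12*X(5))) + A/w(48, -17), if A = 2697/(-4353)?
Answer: -587897246/8858355 ≈ -66.366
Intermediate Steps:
X(H) = -H
w(O, K) = 6 - 51*O (w(O, K) = -51*O + 6 = 6 - 51*O)
A = -899/1451 (A = 2697*(-1/4353) = -899/1451 ≈ -0.61957)
3982/((12*X(5))) + A/w(48, -17) = 3982/((12*(-1*5))) - 899/(1451*(6 - 51*48)) = 3982/((12*(-5))) - 899/(1451*(6 - 2448)) = 3982/(-60) - 899/1451/(-2442) = 3982*(-1/60) - 899/1451*(-1/2442) = -1991/30 + 899/3543342 = -587897246/8858355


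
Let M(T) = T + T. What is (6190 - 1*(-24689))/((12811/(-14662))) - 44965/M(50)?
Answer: -9170167283/256220 ≈ -35790.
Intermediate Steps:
M(T) = 2*T
(6190 - 1*(-24689))/((12811/(-14662))) - 44965/M(50) = (6190 - 1*(-24689))/((12811/(-14662))) - 44965/(2*50) = (6190 + 24689)/((12811*(-1/14662))) - 44965/100 = 30879/(-12811/14662) - 44965*1/100 = 30879*(-14662/12811) - 8993/20 = -452747898/12811 - 8993/20 = -9170167283/256220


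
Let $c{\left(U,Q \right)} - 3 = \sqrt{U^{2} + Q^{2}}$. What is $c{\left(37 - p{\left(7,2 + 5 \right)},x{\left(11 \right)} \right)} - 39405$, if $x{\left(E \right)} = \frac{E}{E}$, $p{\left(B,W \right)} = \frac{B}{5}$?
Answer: $-39402 + \frac{\sqrt{31709}}{5} \approx -39366.0$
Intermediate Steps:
$p{\left(B,W \right)} = \frac{B}{5}$ ($p{\left(B,W \right)} = B \frac{1}{5} = \frac{B}{5}$)
$x{\left(E \right)} = 1$
$c{\left(U,Q \right)} = 3 + \sqrt{Q^{2} + U^{2}}$ ($c{\left(U,Q \right)} = 3 + \sqrt{U^{2} + Q^{2}} = 3 + \sqrt{Q^{2} + U^{2}}$)
$c{\left(37 - p{\left(7,2 + 5 \right)},x{\left(11 \right)} \right)} - 39405 = \left(3 + \sqrt{1^{2} + \left(37 - \frac{1}{5} \cdot 7\right)^{2}}\right) - 39405 = \left(3 + \sqrt{1 + \left(37 - \frac{7}{5}\right)^{2}}\right) - 39405 = \left(3 + \sqrt{1 + \left(\frac{178}{5}\right)^{2}}\right) - 39405 = \left(3 + \sqrt{1 + \frac{31684}{25}}\right) - 39405 = \left(3 + \sqrt{\frac{31709}{25}}\right) - 39405 = \left(3 + \frac{\sqrt{31709}}{5}\right) - 39405 = -39402 + \frac{\sqrt{31709}}{5}$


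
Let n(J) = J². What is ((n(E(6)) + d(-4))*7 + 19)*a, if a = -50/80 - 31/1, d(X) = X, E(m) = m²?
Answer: -2292939/8 ≈ -2.8662e+5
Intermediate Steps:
a = -253/8 (a = -50*1/80 - 31*1 = -5/8 - 31 = -253/8 ≈ -31.625)
((n(E(6)) + d(-4))*7 + 19)*a = (((6²)² - 4)*7 + 19)*(-253/8) = ((36² - 4)*7 + 19)*(-253/8) = ((1296 - 4)*7 + 19)*(-253/8) = (1292*7 + 19)*(-253/8) = (9044 + 19)*(-253/8) = 9063*(-253/8) = -2292939/8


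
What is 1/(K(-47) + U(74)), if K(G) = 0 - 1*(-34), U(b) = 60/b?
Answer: 37/1288 ≈ 0.028727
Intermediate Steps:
K(G) = 34 (K(G) = 0 + 34 = 34)
1/(K(-47) + U(74)) = 1/(34 + 60/74) = 1/(34 + 60*(1/74)) = 1/(34 + 30/37) = 1/(1288/37) = 37/1288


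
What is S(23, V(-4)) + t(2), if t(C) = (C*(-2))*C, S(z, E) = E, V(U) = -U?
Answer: -4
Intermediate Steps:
t(C) = -2*C**2 (t(C) = (-2*C)*C = -2*C**2)
S(23, V(-4)) + t(2) = -1*(-4) - 2*2**2 = 4 - 2*4 = 4 - 8 = -4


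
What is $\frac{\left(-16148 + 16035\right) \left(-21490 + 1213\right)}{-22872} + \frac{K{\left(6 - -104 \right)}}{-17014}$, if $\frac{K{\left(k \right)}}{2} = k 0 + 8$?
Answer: $- \frac{6497426861}{64857368} \approx -100.18$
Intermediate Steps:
$K{\left(k \right)} = 16$ ($K{\left(k \right)} = 2 \left(k 0 + 8\right) = 2 \left(0 + 8\right) = 2 \cdot 8 = 16$)
$\frac{\left(-16148 + 16035\right) \left(-21490 + 1213\right)}{-22872} + \frac{K{\left(6 - -104 \right)}}{-17014} = \frac{\left(-16148 + 16035\right) \left(-21490 + 1213\right)}{-22872} + \frac{16}{-17014} = \left(-113\right) \left(-20277\right) \left(- \frac{1}{22872}\right) + 16 \left(- \frac{1}{17014}\right) = 2291301 \left(- \frac{1}{22872}\right) - \frac{8}{8507} = - \frac{763767}{7624} - \frac{8}{8507} = - \frac{6497426861}{64857368}$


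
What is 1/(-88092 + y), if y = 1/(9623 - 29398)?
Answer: -19775/1742019301 ≈ -1.1352e-5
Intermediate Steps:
y = -1/19775 (y = 1/(-19775) = -1/19775 ≈ -5.0569e-5)
1/(-88092 + y) = 1/(-88092 - 1/19775) = 1/(-1742019301/19775) = -19775/1742019301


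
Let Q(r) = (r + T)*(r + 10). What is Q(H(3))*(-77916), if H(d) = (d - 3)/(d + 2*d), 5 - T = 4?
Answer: -779160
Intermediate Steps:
T = 1 (T = 5 - 1*4 = 5 - 4 = 1)
H(d) = (-3 + d)/(3*d) (H(d) = (-3 + d)/((3*d)) = (-3 + d)*(1/(3*d)) = (-3 + d)/(3*d))
Q(r) = (1 + r)*(10 + r) (Q(r) = (r + 1)*(r + 10) = (1 + r)*(10 + r))
Q(H(3))*(-77916) = (10 + ((1/3)*(-3 + 3)/3)**2 + 11*((1/3)*(-3 + 3)/3))*(-77916) = (10 + ((1/3)*(1/3)*0)**2 + 11*((1/3)*(1/3)*0))*(-77916) = (10 + 0**2 + 11*0)*(-77916) = (10 + 0 + 0)*(-77916) = 10*(-77916) = -779160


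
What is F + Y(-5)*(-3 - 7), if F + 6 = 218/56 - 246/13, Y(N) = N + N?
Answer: 28745/364 ≈ 78.970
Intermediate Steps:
Y(N) = 2*N
F = -7655/364 (F = -6 + (218/56 - 246/13) = -6 + (218*(1/56) - 246*1/13) = -6 + (109/28 - 246/13) = -6 - 5471/364 = -7655/364 ≈ -21.030)
F + Y(-5)*(-3 - 7) = -7655/364 + (2*(-5))*(-3 - 7) = -7655/364 - 10*(-10) = -7655/364 + 100 = 28745/364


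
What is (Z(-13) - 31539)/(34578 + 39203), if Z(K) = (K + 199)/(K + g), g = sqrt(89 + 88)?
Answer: -124947/295124 + 93*sqrt(177)/295124 ≈ -0.41918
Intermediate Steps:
g = sqrt(177) ≈ 13.304
Z(K) = (199 + K)/(K + sqrt(177)) (Z(K) = (K + 199)/(K + sqrt(177)) = (199 + K)/(K + sqrt(177)))
(Z(-13) - 31539)/(34578 + 39203) = ((199 - 13)/(-13 + sqrt(177)) - 31539)/(34578 + 39203) = (186/(-13 + sqrt(177)) - 31539)/73781 = (186/(-13 + sqrt(177)) - 31539)*(1/73781) = (-31539 + 186/(-13 + sqrt(177)))*(1/73781) = -31539/73781 + 186/(73781*(-13 + sqrt(177)))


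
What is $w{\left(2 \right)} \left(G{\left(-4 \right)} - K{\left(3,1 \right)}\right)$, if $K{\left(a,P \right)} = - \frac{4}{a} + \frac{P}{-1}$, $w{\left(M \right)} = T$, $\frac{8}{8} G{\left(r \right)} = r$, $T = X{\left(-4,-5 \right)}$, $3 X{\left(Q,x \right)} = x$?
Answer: $\frac{25}{9} \approx 2.7778$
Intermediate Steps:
$X{\left(Q,x \right)} = \frac{x}{3}$
$T = - \frac{5}{3}$ ($T = \frac{1}{3} \left(-5\right) = - \frac{5}{3} \approx -1.6667$)
$G{\left(r \right)} = r$
$w{\left(M \right)} = - \frac{5}{3}$
$K{\left(a,P \right)} = - P - \frac{4}{a}$ ($K{\left(a,P \right)} = - \frac{4}{a} + P \left(-1\right) = - \frac{4}{a} - P = - P - \frac{4}{a}$)
$w{\left(2 \right)} \left(G{\left(-4 \right)} - K{\left(3,1 \right)}\right) = - \frac{5 \left(-4 - \left(\left(-1\right) 1 - \frac{4}{3}\right)\right)}{3} = - \frac{5 \left(-4 - \left(-1 - \frac{4}{3}\right)\right)}{3} = - \frac{5 \left(-4 - - \frac{7}{3}\right)}{3} = - \frac{5 \left(-4 + \frac{7}{3}\right)}{3} = \left(- \frac{5}{3}\right) \left(- \frac{5}{3}\right) = \frac{25}{9}$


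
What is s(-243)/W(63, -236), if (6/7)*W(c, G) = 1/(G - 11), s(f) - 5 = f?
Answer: 50388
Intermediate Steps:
s(f) = 5 + f
W(c, G) = 7/(6*(-11 + G)) (W(c, G) = 7/(6*(G - 11)) = 7/(6*(-11 + G)))
s(-243)/W(63, -236) = (5 - 243)/((7/(6*(-11 - 236)))) = -238/((7/6)/(-247)) = -238/((7/6)*(-1/247)) = -238/(-7/1482) = -238*(-1482/7) = 50388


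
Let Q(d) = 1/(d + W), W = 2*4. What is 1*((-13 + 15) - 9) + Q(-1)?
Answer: -48/7 ≈ -6.8571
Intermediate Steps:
W = 8
Q(d) = 1/(8 + d) (Q(d) = 1/(d + 8) = 1/(8 + d))
1*((-13 + 15) - 9) + Q(-1) = 1*((-13 + 15) - 9) + 1/(8 - 1) = 1*(2 - 9) + 1/7 = 1*(-7) + ⅐ = -7 + ⅐ = -48/7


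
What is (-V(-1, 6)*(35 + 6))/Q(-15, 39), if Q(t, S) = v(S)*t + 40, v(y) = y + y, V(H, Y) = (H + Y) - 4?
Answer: 41/1130 ≈ 0.036283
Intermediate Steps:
V(H, Y) = -4 + H + Y
v(y) = 2*y
Q(t, S) = 40 + 2*S*t (Q(t, S) = (2*S)*t + 40 = 2*S*t + 40 = 40 + 2*S*t)
(-V(-1, 6)*(35 + 6))/Q(-15, 39) = (-(-4 - 1 + 6)*(35 + 6))/(40 + 2*39*(-15)) = (-41)/(40 - 1170) = -1*41/(-1130) = -41*(-1/1130) = 41/1130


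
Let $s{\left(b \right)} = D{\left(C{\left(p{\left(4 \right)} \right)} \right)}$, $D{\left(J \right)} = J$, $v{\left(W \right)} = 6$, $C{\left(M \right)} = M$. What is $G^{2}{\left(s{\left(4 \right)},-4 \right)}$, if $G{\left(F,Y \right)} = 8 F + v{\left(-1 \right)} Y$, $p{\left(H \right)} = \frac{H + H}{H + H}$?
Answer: $256$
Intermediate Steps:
$p{\left(H \right)} = 1$ ($p{\left(H \right)} = \frac{2 H}{2 H} = 2 H \frac{1}{2 H} = 1$)
$s{\left(b \right)} = 1$
$G{\left(F,Y \right)} = 6 Y + 8 F$ ($G{\left(F,Y \right)} = 8 F + 6 Y = 6 Y + 8 F$)
$G^{2}{\left(s{\left(4 \right)},-4 \right)} = \left(6 \left(-4\right) + 8 \cdot 1\right)^{2} = \left(-24 + 8\right)^{2} = \left(-16\right)^{2} = 256$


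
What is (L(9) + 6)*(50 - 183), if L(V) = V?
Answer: -1995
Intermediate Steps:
(L(9) + 6)*(50 - 183) = (9 + 6)*(50 - 183) = 15*(-133) = -1995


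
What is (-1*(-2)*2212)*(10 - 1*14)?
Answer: -17696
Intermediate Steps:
(-1*(-2)*2212)*(10 - 1*14) = (2*2212)*(10 - 14) = 4424*(-4) = -17696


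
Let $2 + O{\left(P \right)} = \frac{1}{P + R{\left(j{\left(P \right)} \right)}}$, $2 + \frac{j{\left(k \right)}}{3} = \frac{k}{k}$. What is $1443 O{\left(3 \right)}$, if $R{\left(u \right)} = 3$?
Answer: $- \frac{5291}{2} \approx -2645.5$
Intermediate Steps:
$j{\left(k \right)} = -3$ ($j{\left(k \right)} = -6 + 3 \frac{k}{k} = -6 + 3 \cdot 1 = -6 + 3 = -3$)
$O{\left(P \right)} = -2 + \frac{1}{3 + P}$ ($O{\left(P \right)} = -2 + \frac{1}{P + 3} = -2 + \frac{1}{3 + P}$)
$1443 O{\left(3 \right)} = 1443 \frac{-5 - 6}{3 + 3} = 1443 \frac{-5 - 6}{6} = 1443 \cdot \frac{1}{6} \left(-11\right) = 1443 \left(- \frac{11}{6}\right) = - \frac{5291}{2}$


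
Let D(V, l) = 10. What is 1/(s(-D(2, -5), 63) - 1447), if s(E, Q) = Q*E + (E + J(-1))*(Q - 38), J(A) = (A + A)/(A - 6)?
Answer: -7/16239 ≈ -0.00043106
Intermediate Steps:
J(A) = 2*A/(-6 + A) (J(A) = (2*A)/(-6 + A) = 2*A/(-6 + A))
s(E, Q) = E*Q + (-38 + Q)*(2/7 + E) (s(E, Q) = Q*E + (E + 2*(-1)/(-6 - 1))*(Q - 38) = E*Q + (E + 2*(-1)/(-7))*(-38 + Q) = E*Q + (E + 2*(-1)*(-1/7))*(-38 + Q) = E*Q + (E + 2/7)*(-38 + Q) = E*Q + (2/7 + E)*(-38 + Q) = E*Q + (-38 + Q)*(2/7 + E))
1/(s(-D(2, -5), 63) - 1447) = 1/((-76/7 - (-38)*10 + (2/7)*63 + 2*(-1*10)*63) - 1447) = 1/((-76/7 - 38*(-10) + 18 + 2*(-10)*63) - 1447) = 1/((-76/7 + 380 + 18 - 1260) - 1447) = 1/(-6110/7 - 1447) = 1/(-16239/7) = -7/16239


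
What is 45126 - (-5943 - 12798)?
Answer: 63867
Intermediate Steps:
45126 - (-5943 - 12798) = 45126 - 1*(-18741) = 45126 + 18741 = 63867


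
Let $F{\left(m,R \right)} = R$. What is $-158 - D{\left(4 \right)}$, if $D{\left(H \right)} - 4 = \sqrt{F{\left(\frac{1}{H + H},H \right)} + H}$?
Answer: $-162 - 2 \sqrt{2} \approx -164.83$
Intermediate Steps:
$D{\left(H \right)} = 4 + \sqrt{2} \sqrt{H}$ ($D{\left(H \right)} = 4 + \sqrt{H + H} = 4 + \sqrt{2 H} = 4 + \sqrt{2} \sqrt{H}$)
$-158 - D{\left(4 \right)} = -158 - \left(4 + \sqrt{2} \sqrt{4}\right) = -158 - \left(4 + \sqrt{2} \cdot 2\right) = -158 - \left(4 + 2 \sqrt{2}\right) = -162 - 2 \sqrt{2}$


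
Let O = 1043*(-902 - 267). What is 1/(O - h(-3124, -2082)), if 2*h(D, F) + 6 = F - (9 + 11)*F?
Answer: -1/1239043 ≈ -8.0707e-7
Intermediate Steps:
O = -1219267 (O = 1043*(-1169) = -1219267)
h(D, F) = -3 - 19*F/2 (h(D, F) = -3 + (F - (9 + 11)*F)/2 = -3 + (F - 20*F)/2 = -3 + (-19*F)/2 = -3 - 19*F/2)
1/(O - h(-3124, -2082)) = 1/(-1219267 - (-3 - 19/2*(-2082))) = 1/(-1219267 - (-3 + 19779)) = 1/(-1219267 - 1*19776) = 1/(-1219267 - 19776) = 1/(-1239043) = -1/1239043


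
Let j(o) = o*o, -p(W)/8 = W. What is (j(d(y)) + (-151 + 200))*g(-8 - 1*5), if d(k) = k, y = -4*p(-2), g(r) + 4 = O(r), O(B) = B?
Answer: -70465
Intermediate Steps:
p(W) = -8*W
g(r) = -4 + r
y = -64 (y = -(-32)*(-2) = -4*16 = -64)
j(o) = o²
(j(d(y)) + (-151 + 200))*g(-8 - 1*5) = ((-64)² + (-151 + 200))*(-4 + (-8 - 1*5)) = (4096 + 49)*(-4 + (-8 - 5)) = 4145*(-4 - 13) = 4145*(-17) = -70465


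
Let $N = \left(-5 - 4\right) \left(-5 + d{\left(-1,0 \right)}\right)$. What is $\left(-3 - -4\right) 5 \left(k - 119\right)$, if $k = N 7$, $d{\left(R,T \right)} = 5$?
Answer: $-595$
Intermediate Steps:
$N = 0$ ($N = \left(-5 - 4\right) \left(-5 + 5\right) = \left(-9\right) 0 = 0$)
$k = 0$ ($k = 0 \cdot 7 = 0$)
$\left(-3 - -4\right) 5 \left(k - 119\right) = \left(-3 - -4\right) 5 \left(0 - 119\right) = \left(-3 + 4\right) 5 \left(-119\right) = 1 \cdot 5 \left(-119\right) = 5 \left(-119\right) = -595$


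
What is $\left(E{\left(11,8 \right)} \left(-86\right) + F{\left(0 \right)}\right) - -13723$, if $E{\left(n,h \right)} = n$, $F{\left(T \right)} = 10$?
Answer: $12787$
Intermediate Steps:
$\left(E{\left(11,8 \right)} \left(-86\right) + F{\left(0 \right)}\right) - -13723 = \left(11 \left(-86\right) + 10\right) - -13723 = \left(-946 + 10\right) + 13723 = -936 + 13723 = 12787$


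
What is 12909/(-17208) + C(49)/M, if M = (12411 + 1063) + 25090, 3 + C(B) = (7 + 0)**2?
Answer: -41419259/55300776 ≈ -0.74898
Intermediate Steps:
C(B) = 46 (C(B) = -3 + (7 + 0)**2 = -3 + 7**2 = -3 + 49 = 46)
M = 38564 (M = 13474 + 25090 = 38564)
12909/(-17208) + C(49)/M = 12909/(-17208) + 46/38564 = 12909*(-1/17208) + 46*(1/38564) = -4303/5736 + 23/19282 = -41419259/55300776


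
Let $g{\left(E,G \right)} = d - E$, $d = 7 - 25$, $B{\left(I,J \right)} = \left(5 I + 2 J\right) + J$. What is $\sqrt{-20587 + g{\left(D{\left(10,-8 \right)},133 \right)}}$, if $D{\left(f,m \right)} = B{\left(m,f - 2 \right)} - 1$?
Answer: $2 i \sqrt{5147} \approx 143.49 i$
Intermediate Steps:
$B{\left(I,J \right)} = 3 J + 5 I$ ($B{\left(I,J \right)} = \left(2 J + 5 I\right) + J = 3 J + 5 I$)
$d = -18$ ($d = 7 - 25 = -18$)
$D{\left(f,m \right)} = -7 + 3 f + 5 m$ ($D{\left(f,m \right)} = \left(3 \left(f - 2\right) + 5 m\right) - 1 = \left(3 \left(-2 + f\right) + 5 m\right) - 1 = \left(\left(-6 + 3 f\right) + 5 m\right) - 1 = \left(-6 + 3 f + 5 m\right) - 1 = -7 + 3 f + 5 m$)
$g{\left(E,G \right)} = -18 - E$
$\sqrt{-20587 + g{\left(D{\left(10,-8 \right)},133 \right)}} = \sqrt{-20587 - \left(11 - 40 + 30\right)} = \sqrt{-20587 - 1} = \sqrt{-20588} = 2 i \sqrt{5147}$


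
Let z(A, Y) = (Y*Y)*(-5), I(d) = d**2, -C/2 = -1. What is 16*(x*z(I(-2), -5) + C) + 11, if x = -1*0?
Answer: 43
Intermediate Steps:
C = 2 (C = -2*(-1) = 2)
x = 0
z(A, Y) = -5*Y**2 (z(A, Y) = Y**2*(-5) = -5*Y**2)
16*(x*z(I(-2), -5) + C) + 11 = 16*(0*(-5*(-5)**2) + 2) + 11 = 16*(0*(-5*25) + 2) + 11 = 16*(0*(-125) + 2) + 11 = 16*(0 + 2) + 11 = 16*2 + 11 = 32 + 11 = 43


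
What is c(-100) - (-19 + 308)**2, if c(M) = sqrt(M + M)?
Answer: -83521 + 10*I*sqrt(2) ≈ -83521.0 + 14.142*I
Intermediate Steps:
c(M) = sqrt(2)*sqrt(M) (c(M) = sqrt(2*M) = sqrt(2)*sqrt(M))
c(-100) - (-19 + 308)**2 = sqrt(2)*sqrt(-100) - (-19 + 308)**2 = sqrt(2)*(10*I) - 1*289**2 = 10*I*sqrt(2) - 1*83521 = 10*I*sqrt(2) - 83521 = -83521 + 10*I*sqrt(2)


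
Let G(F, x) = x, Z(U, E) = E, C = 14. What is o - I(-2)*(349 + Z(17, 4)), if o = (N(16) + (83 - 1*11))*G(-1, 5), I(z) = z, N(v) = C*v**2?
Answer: 18986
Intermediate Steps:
N(v) = 14*v**2
o = 18280 (o = (14*16**2 + (83 - 1*11))*5 = (14*256 + (83 - 11))*5 = (3584 + 72)*5 = 3656*5 = 18280)
o - I(-2)*(349 + Z(17, 4)) = 18280 - (-2)*(349 + 4) = 18280 - (-2)*353 = 18280 - 1*(-706) = 18280 + 706 = 18986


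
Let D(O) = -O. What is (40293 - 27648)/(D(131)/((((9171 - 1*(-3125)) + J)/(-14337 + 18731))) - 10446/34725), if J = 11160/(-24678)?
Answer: -1233659121293250/4596651198511 ≈ -268.38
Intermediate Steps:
J = -620/1371 (J = 11160*(-1/24678) = -620/1371 ≈ -0.45222)
(40293 - 27648)/(D(131)/((((9171 - 1*(-3125)) + J)/(-14337 + 18731))) - 10446/34725) = (40293 - 27648)/((-1*131)/((((9171 - 1*(-3125)) - 620/1371)/(-14337 + 18731))) - 10446/34725) = 12645/(-131*4394/((9171 + 3125) - 620/1371) - 10446*1/34725) = 12645/(-131*4394/(12296 - 620/1371) - 3482/11575) = 12645/(-131/((16857196/1371)*(1/4394)) - 3482/11575) = 12645/(-131/8428598/3012087 - 3482/11575) = 12645/(-131*3012087/8428598 - 3482/11575) = 12645/(-394583397/8428598 - 3482/11575) = 12645/(-4596651198511/97561021850) = 12645*(-97561021850/4596651198511) = -1233659121293250/4596651198511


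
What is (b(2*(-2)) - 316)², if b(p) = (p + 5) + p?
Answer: 101761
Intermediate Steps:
b(p) = 5 + 2*p (b(p) = (5 + p) + p = 5 + 2*p)
(b(2*(-2)) - 316)² = ((5 + 2*(2*(-2))) - 316)² = ((5 + 2*(-4)) - 316)² = ((5 - 8) - 316)² = (-3 - 316)² = (-319)² = 101761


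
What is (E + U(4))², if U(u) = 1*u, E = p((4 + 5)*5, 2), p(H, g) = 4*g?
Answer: 144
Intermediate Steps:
E = 8 (E = 4*2 = 8)
U(u) = u
(E + U(4))² = (8 + 4)² = 12² = 144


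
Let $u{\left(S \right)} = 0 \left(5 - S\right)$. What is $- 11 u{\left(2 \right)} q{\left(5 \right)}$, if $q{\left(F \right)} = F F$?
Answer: $0$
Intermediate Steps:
$q{\left(F \right)} = F^{2}$
$u{\left(S \right)} = 0$
$- 11 u{\left(2 \right)} q{\left(5 \right)} = \left(-11\right) 0 \cdot 5^{2} = 0 \cdot 25 = 0$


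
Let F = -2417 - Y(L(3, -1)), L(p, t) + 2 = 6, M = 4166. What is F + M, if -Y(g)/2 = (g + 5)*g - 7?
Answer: 1807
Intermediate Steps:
L(p, t) = 4 (L(p, t) = -2 + 6 = 4)
Y(g) = 14 - 2*g*(5 + g) (Y(g) = -2*((g + 5)*g - 7) = -2*((5 + g)*g - 7) = -2*(g*(5 + g) - 7) = -2*(-7 + g*(5 + g)) = 14 - 2*g*(5 + g))
F = -2359 (F = -2417 - (14 - 10*4 - 2*4²) = -2417 - (14 - 40 - 2*16) = -2417 - (14 - 40 - 32) = -2417 - 1*(-58) = -2417 + 58 = -2359)
F + M = -2359 + 4166 = 1807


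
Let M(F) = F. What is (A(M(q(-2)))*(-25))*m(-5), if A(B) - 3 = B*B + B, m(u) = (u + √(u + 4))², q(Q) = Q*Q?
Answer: -13800 + 5750*I ≈ -13800.0 + 5750.0*I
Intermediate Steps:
q(Q) = Q²
m(u) = (u + √(4 + u))²
A(B) = 3 + B + B² (A(B) = 3 + (B*B + B) = 3 + (B² + B) = 3 + (B + B²) = 3 + B + B²)
(A(M(q(-2)))*(-25))*m(-5) = ((3 + (-2)² + ((-2)²)²)*(-25))*(-5 + √(4 - 5))² = ((3 + 4 + 4²)*(-25))*(-5 + √(-1))² = ((3 + 4 + 16)*(-25))*(-5 + I)² = (23*(-25))*(-5 + I)² = -575*(-5 + I)²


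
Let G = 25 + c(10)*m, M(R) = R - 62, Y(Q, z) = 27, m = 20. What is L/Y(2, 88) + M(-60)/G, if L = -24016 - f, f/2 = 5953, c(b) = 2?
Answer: -779408/585 ≈ -1332.3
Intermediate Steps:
f = 11906 (f = 2*5953 = 11906)
M(R) = -62 + R
L = -35922 (L = -24016 - 1*11906 = -24016 - 11906 = -35922)
G = 65 (G = 25 + 2*20 = 25 + 40 = 65)
L/Y(2, 88) + M(-60)/G = -35922/27 + (-62 - 60)/65 = -35922*1/27 - 122*1/65 = -11974/9 - 122/65 = -779408/585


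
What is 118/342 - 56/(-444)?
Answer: 2981/6327 ≈ 0.47116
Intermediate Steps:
118/342 - 56/(-444) = 118*(1/342) - 56*(-1/444) = 59/171 + 14/111 = 2981/6327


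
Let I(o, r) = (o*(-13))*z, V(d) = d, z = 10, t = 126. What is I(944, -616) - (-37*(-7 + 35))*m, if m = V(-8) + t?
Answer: -472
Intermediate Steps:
m = 118 (m = -8 + 126 = 118)
I(o, r) = -130*o (I(o, r) = (o*(-13))*10 = -13*o*10 = -130*o)
I(944, -616) - (-37*(-7 + 35))*m = -130*944 - (-37*(-7 + 35))*118 = -122720 - (-37*28)*118 = -122720 - (-1036)*118 = -122720 - 1*(-122248) = -122720 + 122248 = -472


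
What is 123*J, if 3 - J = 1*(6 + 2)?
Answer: -615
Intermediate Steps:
J = -5 (J = 3 - (6 + 2) = 3 - 8 = -5)
123*J = 123*(-5) = -615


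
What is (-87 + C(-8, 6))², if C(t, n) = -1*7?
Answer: 8836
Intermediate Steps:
C(t, n) = -7
(-87 + C(-8, 6))² = (-87 - 7)² = (-94)² = 8836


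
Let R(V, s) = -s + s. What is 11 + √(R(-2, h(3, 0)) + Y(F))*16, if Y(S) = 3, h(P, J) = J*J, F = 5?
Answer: 11 + 16*√3 ≈ 38.713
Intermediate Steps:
h(P, J) = J²
R(V, s) = 0
11 + √(R(-2, h(3, 0)) + Y(F))*16 = 11 + √(0 + 3)*16 = 11 + √3*16 = 11 + 16*√3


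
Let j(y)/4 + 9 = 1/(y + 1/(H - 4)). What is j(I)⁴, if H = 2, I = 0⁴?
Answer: 3748096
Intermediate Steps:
I = 0
j(y) = -36 + 4/(-½ + y) (j(y) = -36 + 4/(y + 1/(2 - 4)) = -36 + 4/(y + 1/(-2)) = -36 + 4/(y - ½) = -36 + 4/(-½ + y))
j(I)⁴ = (4*(-11 + 18*0)/(1 - 2*0))⁴ = (4*(-11 + 0)/(1 + 0))⁴ = (4*(-11)/1)⁴ = (4*1*(-11))⁴ = (-44)⁴ = 3748096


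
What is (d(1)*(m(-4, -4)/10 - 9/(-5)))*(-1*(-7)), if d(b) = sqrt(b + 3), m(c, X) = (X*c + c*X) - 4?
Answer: 322/5 ≈ 64.400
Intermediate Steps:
m(c, X) = -4 + 2*X*c (m(c, X) = (X*c + X*c) - 4 = 2*X*c - 4 = -4 + 2*X*c)
d(b) = sqrt(3 + b)
(d(1)*(m(-4, -4)/10 - 9/(-5)))*(-1*(-7)) = (sqrt(3 + 1)*((-4 + 2*(-4)*(-4))/10 - 9/(-5)))*(-1*(-7)) = (sqrt(4)*((-4 + 32)*(1/10) - 9*(-1/5)))*7 = (2*(28*(1/10) + 9/5))*7 = (2*(14/5 + 9/5))*7 = (2*(23/5))*7 = (46/5)*7 = 322/5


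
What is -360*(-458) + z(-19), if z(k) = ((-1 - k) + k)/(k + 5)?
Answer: 2308321/14 ≈ 1.6488e+5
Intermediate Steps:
z(k) = -1/(5 + k)
-360*(-458) + z(-19) = -360*(-458) - 1/(5 - 19) = 164880 - 1/(-14) = 164880 - 1*(-1/14) = 164880 + 1/14 = 2308321/14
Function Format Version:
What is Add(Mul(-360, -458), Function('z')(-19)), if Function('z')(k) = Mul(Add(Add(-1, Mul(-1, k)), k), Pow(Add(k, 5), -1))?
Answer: Rational(2308321, 14) ≈ 1.6488e+5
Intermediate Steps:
Function('z')(k) = Mul(-1, Pow(Add(5, k), -1))
Add(Mul(-360, -458), Function('z')(-19)) = Add(Mul(-360, -458), Mul(-1, Pow(Add(5, -19), -1))) = Add(164880, Mul(-1, Pow(-14, -1))) = Add(164880, Mul(-1, Rational(-1, 14))) = Add(164880, Rational(1, 14)) = Rational(2308321, 14)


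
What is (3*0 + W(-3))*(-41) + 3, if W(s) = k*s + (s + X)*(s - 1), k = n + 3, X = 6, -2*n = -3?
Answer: 2097/2 ≈ 1048.5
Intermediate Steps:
n = 3/2 (n = -½*(-3) = 3/2 ≈ 1.5000)
k = 9/2 (k = 3/2 + 3 = 9/2 ≈ 4.5000)
W(s) = 9*s/2 + (-1 + s)*(6 + s) (W(s) = 9*s/2 + (s + 6)*(s - 1) = 9*s/2 + (6 + s)*(-1 + s) = 9*s/2 + (-1 + s)*(6 + s))
(3*0 + W(-3))*(-41) + 3 = (3*0 + (-6 + (-3)² + (19/2)*(-3)))*(-41) + 3 = (0 + (-6 + 9 - 57/2))*(-41) + 3 = (0 - 51/2)*(-41) + 3 = -51/2*(-41) + 3 = 2091/2 + 3 = 2097/2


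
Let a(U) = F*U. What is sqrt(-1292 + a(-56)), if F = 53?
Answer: 2*I*sqrt(1065) ≈ 65.269*I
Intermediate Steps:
a(U) = 53*U
sqrt(-1292 + a(-56)) = sqrt(-1292 + 53*(-56)) = sqrt(-1292 - 2968) = sqrt(-4260) = 2*I*sqrt(1065)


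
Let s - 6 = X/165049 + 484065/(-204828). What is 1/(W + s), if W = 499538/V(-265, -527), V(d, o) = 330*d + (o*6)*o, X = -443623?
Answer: 4448178451774044/5628178691138509 ≈ 0.79034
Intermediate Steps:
V(d, o) = 6*o**2 + 330*d (V(d, o) = 330*d + (6*o)*o = 330*d + 6*o**2 = 6*o**2 + 330*d)
s = 10693027801/11268885524 (s = 6 + (-443623/165049 + 484065/(-204828)) = 6 + (-443623*1/165049 + 484065*(-1/204828)) = 6 + (-443623/165049 - 161355/68276) = 6 - 56920285343/11268885524 = 10693027801/11268885524 ≈ 0.94890)
W = 249769/789462 (W = 499538/(6*(-527)**2 + 330*(-265)) = 499538/(6*277729 - 87450) = 499538/(1666374 - 87450) = 499538/1578924 = 499538*(1/1578924) = 249769/789462 ≈ 0.31638)
1/(W + s) = 1/(249769/789462 + 10693027801/11268885524) = 1/(5628178691138509/4448178451774044) = 4448178451774044/5628178691138509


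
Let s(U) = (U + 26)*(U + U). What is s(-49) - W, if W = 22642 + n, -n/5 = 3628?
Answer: -2248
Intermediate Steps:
n = -18140 (n = -5*3628 = -18140)
W = 4502 (W = 22642 - 18140 = 4502)
s(U) = 2*U*(26 + U) (s(U) = (26 + U)*(2*U) = 2*U*(26 + U))
s(-49) - W = 2*(-49)*(26 - 49) - 1*4502 = 2*(-49)*(-23) - 4502 = 2254 - 4502 = -2248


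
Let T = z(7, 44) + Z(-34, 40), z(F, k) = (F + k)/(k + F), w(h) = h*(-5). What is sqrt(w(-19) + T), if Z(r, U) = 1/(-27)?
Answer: sqrt(7773)/9 ≈ 9.7961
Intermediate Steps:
w(h) = -5*h
z(F, k) = 1 (z(F, k) = (F + k)/(F + k) = 1)
Z(r, U) = -1/27
T = 26/27 (T = 1 - 1/27 = 26/27 ≈ 0.96296)
sqrt(w(-19) + T) = sqrt(-5*(-19) + 26/27) = sqrt(95 + 26/27) = sqrt(2591/27) = sqrt(7773)/9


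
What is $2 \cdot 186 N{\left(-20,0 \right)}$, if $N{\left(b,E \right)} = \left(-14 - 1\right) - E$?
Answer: $-5580$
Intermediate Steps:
$N{\left(b,E \right)} = -15 - E$ ($N{\left(b,E \right)} = \left(-14 - 1\right) - E = -15 - E$)
$2 \cdot 186 N{\left(-20,0 \right)} = 2 \cdot 186 \left(-15 - 0\right) = 372 \left(-15 + 0\right) = 372 \left(-15\right) = -5580$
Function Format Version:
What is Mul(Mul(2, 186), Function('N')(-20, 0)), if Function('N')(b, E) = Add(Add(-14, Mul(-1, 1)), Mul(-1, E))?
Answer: -5580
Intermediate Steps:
Function('N')(b, E) = Add(-15, Mul(-1, E)) (Function('N')(b, E) = Add(Add(-14, -1), Mul(-1, E)) = Add(-15, Mul(-1, E)))
Mul(Mul(2, 186), Function('N')(-20, 0)) = Mul(Mul(2, 186), Add(-15, Mul(-1, 0))) = Mul(372, Add(-15, 0)) = Mul(372, -15) = -5580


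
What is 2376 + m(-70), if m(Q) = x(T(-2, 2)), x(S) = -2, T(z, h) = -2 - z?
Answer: 2374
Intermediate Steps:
m(Q) = -2
2376 + m(-70) = 2376 - 2 = 2374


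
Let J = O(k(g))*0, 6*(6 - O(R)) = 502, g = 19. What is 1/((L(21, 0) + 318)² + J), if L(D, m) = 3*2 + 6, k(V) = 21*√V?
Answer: 1/108900 ≈ 9.1827e-6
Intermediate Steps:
O(R) = -233/3 (O(R) = 6 - ⅙*502 = 6 - 251/3 = -233/3)
L(D, m) = 12 (L(D, m) = 6 + 6 = 12)
J = 0 (J = -233/3*0 = 0)
1/((L(21, 0) + 318)² + J) = 1/((12 + 318)² + 0) = 1/(330² + 0) = 1/(108900 + 0) = 1/108900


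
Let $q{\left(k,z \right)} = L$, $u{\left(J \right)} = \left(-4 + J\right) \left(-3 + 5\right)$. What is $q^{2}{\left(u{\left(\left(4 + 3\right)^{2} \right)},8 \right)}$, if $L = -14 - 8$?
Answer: $484$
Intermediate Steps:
$u{\left(J \right)} = -8 + 2 J$ ($u{\left(J \right)} = \left(-4 + J\right) 2 = -8 + 2 J$)
$L = -22$ ($L = -14 - 8 = -22$)
$q{\left(k,z \right)} = -22$
$q^{2}{\left(u{\left(\left(4 + 3\right)^{2} \right)},8 \right)} = \left(-22\right)^{2} = 484$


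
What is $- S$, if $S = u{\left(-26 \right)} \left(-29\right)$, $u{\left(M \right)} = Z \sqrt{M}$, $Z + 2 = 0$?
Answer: $- 58 i \sqrt{26} \approx - 295.74 i$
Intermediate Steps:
$Z = -2$ ($Z = -2 + 0 = -2$)
$u{\left(M \right)} = - 2 \sqrt{M}$
$S = 58 i \sqrt{26}$ ($S = - 2 \sqrt{-26} \left(-29\right) = - 2 i \sqrt{26} \left(-29\right) = 58 i \sqrt{26} \approx 295.74 i$)
$- S = - 58 i \sqrt{26}$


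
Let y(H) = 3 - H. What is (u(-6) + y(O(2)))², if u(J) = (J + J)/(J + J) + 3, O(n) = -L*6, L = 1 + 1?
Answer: 361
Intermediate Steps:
L = 2
O(n) = -12 (O(n) = -1*2*6 = -2*6 = -12)
u(J) = 4 (u(J) = (2*J)/((2*J)) + 3 = (2*J)*(1/(2*J)) + 3 = 1 + 3 = 4)
(u(-6) + y(O(2)))² = (4 + (3 - 1*(-12)))² = (4 + (3 + 12))² = (4 + 15)² = 19² = 361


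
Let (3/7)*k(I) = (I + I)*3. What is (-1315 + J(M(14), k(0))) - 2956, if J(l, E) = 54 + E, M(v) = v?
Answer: -4217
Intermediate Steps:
k(I) = 14*I (k(I) = 7*((I + I)*3)/3 = 7*((2*I)*3)/3 = 7*(6*I)/3 = 14*I)
(-1315 + J(M(14), k(0))) - 2956 = (-1315 + (54 + 14*0)) - 2956 = (-1315 + (54 + 0)) - 2956 = (-1315 + 54) - 2956 = -1261 - 2956 = -4217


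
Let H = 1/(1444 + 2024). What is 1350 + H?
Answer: 4681801/3468 ≈ 1350.0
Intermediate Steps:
H = 1/3468 ≈ 0.00028835
1350 + H = 1350 + 1/3468 = 4681801/3468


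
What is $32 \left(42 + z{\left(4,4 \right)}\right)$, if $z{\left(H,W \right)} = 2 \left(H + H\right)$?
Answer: $1856$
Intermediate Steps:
$z{\left(H,W \right)} = 4 H$ ($z{\left(H,W \right)} = 2 \cdot 2 H = 4 H$)
$32 \left(42 + z{\left(4,4 \right)}\right) = 32 \left(42 + 4 \cdot 4\right) = 32 \left(42 + 16\right) = 32 \cdot 58 = 1856$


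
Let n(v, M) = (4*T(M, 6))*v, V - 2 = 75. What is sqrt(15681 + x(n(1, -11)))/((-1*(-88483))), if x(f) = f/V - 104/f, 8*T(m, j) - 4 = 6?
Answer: sqrt(2321242770)/34065955 ≈ 0.0014143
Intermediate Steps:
V = 77 (V = 2 + 75 = 77)
T(m, j) = 5/4 (T(m, j) = 1/2 + (1/8)*6 = 1/2 + 3/4 = 5/4)
n(v, M) = 5*v (n(v, M) = (4*(5/4))*v = 5*v)
x(f) = -104/f + f/77 (x(f) = f/77 - 104/f = -104/f + f/77)
sqrt(15681 + x(n(1, -11)))/((-1*(-88483))) = sqrt(15681 + (-104/(5*1) + (5*1)/77))/((-1*(-88483))) = sqrt(15681 + (-104/5 + (1/77)*5))/88483 = sqrt(15681 + (-104*1/5 + 5/77))*(1/88483) = sqrt(15681 + (-104/5 + 5/77))*(1/88483) = sqrt(15681 - 7983/385)*(1/88483) = sqrt(6029202/385)*(1/88483) = (sqrt(2321242770)/385)*(1/88483) = sqrt(2321242770)/34065955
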